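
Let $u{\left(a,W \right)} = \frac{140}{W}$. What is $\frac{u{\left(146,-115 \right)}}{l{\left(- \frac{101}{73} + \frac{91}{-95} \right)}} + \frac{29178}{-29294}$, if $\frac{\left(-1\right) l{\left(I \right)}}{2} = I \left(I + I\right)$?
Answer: $- \frac{83543511881243}{88826303983364} \approx -0.94053$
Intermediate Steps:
$l{\left(I \right)} = - 4 I^{2}$ ($l{\left(I \right)} = - 2 I \left(I + I\right) = - 2 I 2 I = - 2 \cdot 2 I^{2} = - 4 I^{2}$)
$\frac{u{\left(146,-115 \right)}}{l{\left(- \frac{101}{73} + \frac{91}{-95} \right)}} + \frac{29178}{-29294} = \frac{140 \frac{1}{-115}}{\left(-4\right) \left(- \frac{101}{73} + \frac{91}{-95}\right)^{2}} + \frac{29178}{-29294} = \frac{140 \left(- \frac{1}{115}\right)}{\left(-4\right) \left(\left(-101\right) \frac{1}{73} + 91 \left(- \frac{1}{95}\right)\right)^{2}} + 29178 \left(- \frac{1}{29294}\right) = - \frac{28}{23 \left(- 4 \left(- \frac{101}{73} - \frac{91}{95}\right)^{2}\right)} - \frac{14589}{14647} = - \frac{28}{23 \left(- 4 \left(- \frac{16238}{6935}\right)^{2}\right)} - \frac{14589}{14647} = - \frac{28}{23 \left(\left(-4\right) \frac{263672644}{48094225}\right)} - \frac{14589}{14647} = - \frac{28}{23 \left(- \frac{1054690576}{48094225}\right)} - \frac{14589}{14647} = \left(- \frac{28}{23}\right) \left(- \frac{48094225}{1054690576}\right) - \frac{14589}{14647} = \frac{336659575}{6064470812} - \frac{14589}{14647} = - \frac{83543511881243}{88826303983364}$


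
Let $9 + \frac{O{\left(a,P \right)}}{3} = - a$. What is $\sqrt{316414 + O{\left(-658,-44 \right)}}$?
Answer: $\sqrt{318361} \approx 564.23$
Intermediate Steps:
$O{\left(a,P \right)} = -27 - 3 a$ ($O{\left(a,P \right)} = -27 + 3 \left(- a\right) = -27 - 3 a$)
$\sqrt{316414 + O{\left(-658,-44 \right)}} = \sqrt{316414 - -1947} = \sqrt{316414 + \left(-27 + 1974\right)} = \sqrt{316414 + 1947} = \sqrt{318361}$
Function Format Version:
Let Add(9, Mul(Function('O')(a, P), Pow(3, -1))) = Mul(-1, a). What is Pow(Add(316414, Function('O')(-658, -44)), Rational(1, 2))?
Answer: Pow(318361, Rational(1, 2)) ≈ 564.23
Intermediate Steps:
Function('O')(a, P) = Add(-27, Mul(-3, a)) (Function('O')(a, P) = Add(-27, Mul(3, Mul(-1, a))) = Add(-27, Mul(-3, a)))
Pow(Add(316414, Function('O')(-658, -44)), Rational(1, 2)) = Pow(Add(316414, Add(-27, Mul(-3, -658))), Rational(1, 2)) = Pow(Add(316414, Add(-27, 1974)), Rational(1, 2)) = Pow(Add(316414, 1947), Rational(1, 2)) = Pow(318361, Rational(1, 2))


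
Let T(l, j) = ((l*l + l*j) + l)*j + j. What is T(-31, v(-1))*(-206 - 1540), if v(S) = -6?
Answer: 11701692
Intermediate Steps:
T(l, j) = j + j*(l + l**2 + j*l) (T(l, j) = ((l**2 + j*l) + l)*j + j = (l + l**2 + j*l)*j + j = j*(l + l**2 + j*l) + j = j + j*(l + l**2 + j*l))
T(-31, v(-1))*(-206 - 1540) = (-6*(1 - 31 + (-31)**2 - 6*(-31)))*(-206 - 1540) = -6*(1 - 31 + 961 + 186)*(-1746) = -6*1117*(-1746) = -6702*(-1746) = 11701692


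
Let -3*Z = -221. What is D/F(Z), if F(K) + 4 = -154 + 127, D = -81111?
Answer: 81111/31 ≈ 2616.5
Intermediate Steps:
Z = 221/3 (Z = -⅓*(-221) = 221/3 ≈ 73.667)
F(K) = -31 (F(K) = -4 + (-154 + 127) = -4 - 27 = -31)
D/F(Z) = -81111/(-31) = -81111*(-1/31) = 81111/31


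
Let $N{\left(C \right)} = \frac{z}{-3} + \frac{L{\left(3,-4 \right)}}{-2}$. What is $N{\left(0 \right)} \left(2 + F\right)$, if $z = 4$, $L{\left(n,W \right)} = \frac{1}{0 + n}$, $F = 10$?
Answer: $-18$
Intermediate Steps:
$L{\left(n,W \right)} = \frac{1}{n}$
$N{\left(C \right)} = - \frac{3}{2}$ ($N{\left(C \right)} = \frac{4}{-3} + \frac{1}{3 \left(-2\right)} = 4 \left(- \frac{1}{3}\right) + \frac{1}{3} \left(- \frac{1}{2}\right) = - \frac{4}{3} - \frac{1}{6} = - \frac{3}{2}$)
$N{\left(0 \right)} \left(2 + F\right) = - \frac{3 \left(2 + 10\right)}{2} = \left(- \frac{3}{2}\right) 12 = -18$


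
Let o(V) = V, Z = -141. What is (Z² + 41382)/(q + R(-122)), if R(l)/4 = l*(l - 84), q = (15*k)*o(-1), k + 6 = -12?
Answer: 61263/100798 ≈ 0.60778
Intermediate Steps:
k = -18 (k = -6 - 12 = -18)
q = 270 (q = (15*(-18))*(-1) = -270*(-1) = 270)
R(l) = 4*l*(-84 + l) (R(l) = 4*(l*(l - 84)) = 4*(l*(-84 + l)) = 4*l*(-84 + l))
(Z² + 41382)/(q + R(-122)) = ((-141)² + 41382)/(270 + 4*(-122)*(-84 - 122)) = (19881 + 41382)/(270 + 4*(-122)*(-206)) = 61263/(270 + 100528) = 61263/100798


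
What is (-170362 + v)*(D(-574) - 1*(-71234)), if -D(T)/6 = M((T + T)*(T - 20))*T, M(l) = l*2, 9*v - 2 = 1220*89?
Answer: -2230606232992280/3 ≈ -7.4354e+14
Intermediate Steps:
v = 36194/3 (v = 2/9 + (1220*89)/9 = 2/9 + (⅑)*108580 = 2/9 + 108580/9 = 36194/3 ≈ 12065.)
M(l) = 2*l
D(T) = -24*T²*(-20 + T) (D(T) = -6*2*((T + T)*(T - 20))*T = -6*2*((2*T)*(-20 + T))*T = -6*2*(2*T*(-20 + T))*T = -6*4*T*(-20 + T)*T = -24*T²*(-20 + T))
(-170362 + v)*(D(-574) - 1*(-71234)) = (-170362 + 36194/3)*(24*(-574)²*(20 - 1*(-574)) - 1*(-71234)) = -474892*(24*329476*(20 + 574) + 71234)/3 = -474892*(24*329476*594 + 71234)/3 = -474892*(4697009856 + 71234)/3 = -474892/3*4697081090 = -2230606232992280/3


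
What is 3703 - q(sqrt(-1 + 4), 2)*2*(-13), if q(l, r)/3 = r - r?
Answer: 3703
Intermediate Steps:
q(l, r) = 0 (q(l, r) = 3*(r - r) = 3*0 = 0)
3703 - q(sqrt(-1 + 4), 2)*2*(-13) = 3703 - 0*2*(-13) = 3703 - 0*(-13) = 3703 - 1*0 = 3703 + 0 = 3703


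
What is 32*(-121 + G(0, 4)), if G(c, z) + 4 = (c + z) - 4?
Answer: -4000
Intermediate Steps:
G(c, z) = -8 + c + z (G(c, z) = -4 + ((c + z) - 4) = -4 + (-4 + c + z) = -8 + c + z)
32*(-121 + G(0, 4)) = 32*(-121 + (-8 + 0 + 4)) = 32*(-121 - 4) = 32*(-125) = -4000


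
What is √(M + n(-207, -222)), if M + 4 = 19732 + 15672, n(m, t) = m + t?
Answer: √34971 ≈ 187.01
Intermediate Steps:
M = 35400 (M = -4 + (19732 + 15672) = -4 + 35404 = 35400)
√(M + n(-207, -222)) = √(35400 + (-207 - 222)) = √(35400 - 429) = √34971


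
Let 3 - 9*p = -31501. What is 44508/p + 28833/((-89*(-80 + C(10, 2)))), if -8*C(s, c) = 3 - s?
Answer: 2486155285/147903404 ≈ 16.809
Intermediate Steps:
C(s, c) = -3/8 + s/8 (C(s, c) = -(3 - s)/8 = -3/8 + s/8)
p = 31504/9 (p = ⅓ - ⅑*(-31501) = ⅓ + 31501/9 = 31504/9 ≈ 3500.4)
44508/p + 28833/((-89*(-80 + C(10, 2)))) = 44508/(31504/9) + 28833/((-89*(-80 + (-3/8 + (⅛)*10)))) = 44508*(9/31504) + 28833/((-89*(-80 + (-3/8 + 5/4)))) = 100143/7876 + 28833/((-89*(-80 + 7/8))) = 100143/7876 + 28833/((-89*(-633/8))) = 100143/7876 + 28833/(56337/8) = 100143/7876 + 28833*(8/56337) = 100143/7876 + 76888/18779 = 2486155285/147903404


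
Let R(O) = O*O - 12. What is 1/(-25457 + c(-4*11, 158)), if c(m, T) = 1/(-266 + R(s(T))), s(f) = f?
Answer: -24686/628431501 ≈ -3.9282e-5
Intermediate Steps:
R(O) = -12 + O² (R(O) = O² - 12 = -12 + O²)
c(m, T) = 1/(-278 + T²) (c(m, T) = 1/(-266 + (-12 + T²)) = 1/(-278 + T²))
1/(-25457 + c(-4*11, 158)) = 1/(-25457 + 1/(-278 + 158²)) = 1/(-25457 + 1/(-278 + 24964)) = 1/(-25457 + 1/24686) = 1/(-628431501/24686) = -24686/628431501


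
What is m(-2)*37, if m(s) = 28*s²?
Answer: 4144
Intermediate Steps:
m(-2)*37 = (28*(-2)²)*37 = (28*4)*37 = 112*37 = 4144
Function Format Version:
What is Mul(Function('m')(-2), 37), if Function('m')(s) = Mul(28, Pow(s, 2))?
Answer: 4144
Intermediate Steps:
Mul(Function('m')(-2), 37) = Mul(Mul(28, Pow(-2, 2)), 37) = Mul(Mul(28, 4), 37) = Mul(112, 37) = 4144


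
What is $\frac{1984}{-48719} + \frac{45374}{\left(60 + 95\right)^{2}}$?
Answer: $\frac{2162910306}{1170473975} \approx 1.8479$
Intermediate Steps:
$\frac{1984}{-48719} + \frac{45374}{\left(60 + 95\right)^{2}} = 1984 \left(- \frac{1}{48719}\right) + \frac{45374}{155^{2}} = - \frac{1984}{48719} + \frac{45374}{24025} = \frac{2162910306}{1170473975}$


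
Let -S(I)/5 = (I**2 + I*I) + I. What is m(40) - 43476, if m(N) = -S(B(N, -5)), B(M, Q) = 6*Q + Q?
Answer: -31401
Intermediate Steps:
B(M, Q) = 7*Q
S(I) = -10*I**2 - 5*I (S(I) = -5*((I**2 + I*I) + I) = -5*((I**2 + I**2) + I) = -5*(2*I**2 + I) = -5*(I + 2*I**2) = -10*I**2 - 5*I)
m(N) = 12075 (m(N) = -(-5)*7*(-5)*(1 + 2*(7*(-5))) = -(-5)*(-35)*(1 + 2*(-35)) = -(-5)*(-35)*(1 - 70) = -(-5)*(-35)*(-69) = -1*(-12075) = 12075)
m(40) - 43476 = 12075 - 43476 = -31401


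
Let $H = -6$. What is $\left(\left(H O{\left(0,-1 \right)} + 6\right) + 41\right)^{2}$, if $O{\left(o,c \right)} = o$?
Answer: $2209$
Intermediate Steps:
$\left(\left(H O{\left(0,-1 \right)} + 6\right) + 41\right)^{2} = \left(\left(\left(-6\right) 0 + 6\right) + 41\right)^{2} = \left(\left(0 + 6\right) + 41\right)^{2} = \left(6 + 41\right)^{2} = 47^{2} = 2209$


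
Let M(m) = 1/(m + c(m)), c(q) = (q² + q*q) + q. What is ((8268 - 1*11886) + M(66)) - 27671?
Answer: -276719915/8844 ≈ -31289.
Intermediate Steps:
c(q) = q + 2*q² (c(q) = (q² + q²) + q = 2*q² + q = q + 2*q²)
M(m) = 1/(m + m*(1 + 2*m))
((8268 - 1*11886) + M(66)) - 27671 = ((8268 - 1*11886) + (½)/(66*(1 + 66))) - 27671 = ((8268 - 11886) + (½)*(1/66)/67) - 27671 = (-3618 + (½)*(1/66)*(1/67)) - 27671 = (-3618 + 1/8844) - 27671 = -31997591/8844 - 27671 = -276719915/8844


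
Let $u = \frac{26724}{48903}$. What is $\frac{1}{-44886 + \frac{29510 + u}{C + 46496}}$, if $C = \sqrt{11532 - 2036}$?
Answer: $- \frac{6446181734460658020748}{289339221987912833200072657} + \frac{3920809582409 \sqrt{2374}}{289339221987912833200072657} \approx -2.2279 \cdot 10^{-5}$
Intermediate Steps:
$u = \frac{8908}{16301}$ ($u = 26724 \cdot \frac{1}{48903} = \frac{8908}{16301} \approx 0.54647$)
$C = 2 \sqrt{2374}$ ($C = \sqrt{9496} = 2 \sqrt{2374} \approx 97.447$)
$\frac{1}{-44886 + \frac{29510 + u}{C + 46496}} = \frac{1}{-44886 + \frac{29510 + \frac{8908}{16301}}{2 \sqrt{2374} + 46496}} = \frac{1}{-44886 + \frac{481051418}{16301 \left(46496 + 2 \sqrt{2374}\right)}}$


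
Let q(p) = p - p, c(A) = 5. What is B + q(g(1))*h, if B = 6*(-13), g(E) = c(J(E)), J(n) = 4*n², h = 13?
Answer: -78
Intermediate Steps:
g(E) = 5
B = -78
q(p) = 0
B + q(g(1))*h = -78 + 0*13 = -78 + 0 = -78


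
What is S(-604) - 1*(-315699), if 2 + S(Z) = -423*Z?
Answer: 571189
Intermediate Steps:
S(Z) = -2 - 423*Z
S(-604) - 1*(-315699) = (-2 - 423*(-604)) - 1*(-315699) = (-2 + 255492) + 315699 = 255490 + 315699 = 571189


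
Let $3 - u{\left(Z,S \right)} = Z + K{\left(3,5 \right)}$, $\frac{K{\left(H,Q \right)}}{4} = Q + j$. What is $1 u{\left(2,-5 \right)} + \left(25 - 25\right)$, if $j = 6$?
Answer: $-43$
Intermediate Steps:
$K{\left(H,Q \right)} = 24 + 4 Q$ ($K{\left(H,Q \right)} = 4 \left(Q + 6\right) = 4 \left(6 + Q\right) = 24 + 4 Q$)
$u{\left(Z,S \right)} = -41 - Z$ ($u{\left(Z,S \right)} = 3 - \left(Z + \left(24 + 4 \cdot 5\right)\right) = 3 - \left(Z + \left(24 + 20\right)\right) = 3 - \left(Z + 44\right) = 3 - \left(44 + Z\right) = -41 - Z$)
$1 u{\left(2,-5 \right)} + \left(25 - 25\right) = 1 \left(-41 - 2\right) + \left(25 - 25\right) = 1 \left(-43\right) + 0 = -43 + 0 = -43$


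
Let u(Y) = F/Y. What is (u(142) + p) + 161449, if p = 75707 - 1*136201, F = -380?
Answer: 7167615/71 ≈ 1.0095e+5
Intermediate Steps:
p = -60494 (p = 75707 - 136201 = -60494)
u(Y) = -380/Y
(u(142) + p) + 161449 = (-380/142 - 60494) + 161449 = (-380*1/142 - 60494) + 161449 = (-190/71 - 60494) + 161449 = -4295264/71 + 161449 = 7167615/71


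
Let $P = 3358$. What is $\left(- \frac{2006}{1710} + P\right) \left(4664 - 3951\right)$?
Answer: $\frac{2046372031}{855} \approx 2.3934 \cdot 10^{6}$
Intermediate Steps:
$\left(- \frac{2006}{1710} + P\right) \left(4664 - 3951\right) = \left(- \frac{2006}{1710} + 3358\right) \left(4664 - 3951\right) = \left(\left(-2006\right) \frac{1}{1710} + 3358\right) 713 = \left(- \frac{1003}{855} + 3358\right) 713 = \frac{2870087}{855} \cdot 713 = \frac{2046372031}{855}$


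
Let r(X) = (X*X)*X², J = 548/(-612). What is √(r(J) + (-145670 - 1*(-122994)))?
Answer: I*√12425671252595/23409 ≈ 150.58*I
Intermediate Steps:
J = -137/153 (J = 548*(-1/612) = -137/153 ≈ -0.89542)
r(X) = X⁴ (r(X) = X²*X² = X⁴)
√(r(J) + (-145670 - 1*(-122994))) = √((-137/153)⁴ + (-145670 - 1*(-122994))) = √(352275361/547981281 + (-145670 + 122994)) = √(352275361/547981281 - 22676) = √(-12425671252595/547981281) = I*√12425671252595/23409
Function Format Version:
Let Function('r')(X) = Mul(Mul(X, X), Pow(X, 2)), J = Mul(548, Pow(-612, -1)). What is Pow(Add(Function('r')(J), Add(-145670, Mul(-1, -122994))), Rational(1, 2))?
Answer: Mul(Rational(1, 23409), I, Pow(12425671252595, Rational(1, 2))) ≈ Mul(150.58, I)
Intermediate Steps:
J = Rational(-137, 153) (J = Mul(548, Rational(-1, 612)) = Rational(-137, 153) ≈ -0.89542)
Function('r')(X) = Pow(X, 4) (Function('r')(X) = Mul(Pow(X, 2), Pow(X, 2)) = Pow(X, 4))
Pow(Add(Function('r')(J), Add(-145670, Mul(-1, -122994))), Rational(1, 2)) = Pow(Add(Pow(Rational(-137, 153), 4), Add(-145670, Mul(-1, -122994))), Rational(1, 2)) = Pow(Add(Rational(352275361, 547981281), Add(-145670, 122994)), Rational(1, 2)) = Pow(Add(Rational(352275361, 547981281), -22676), Rational(1, 2)) = Pow(Rational(-12425671252595, 547981281), Rational(1, 2)) = Mul(Rational(1, 23409), I, Pow(12425671252595, Rational(1, 2)))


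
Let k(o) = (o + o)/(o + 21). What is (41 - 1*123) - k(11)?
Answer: -1323/16 ≈ -82.688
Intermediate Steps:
k(o) = 2*o/(21 + o) (k(o) = (2*o)/(21 + o) = 2*o/(21 + o))
(41 - 1*123) - k(11) = (41 - 1*123) - 2*11/(21 + 11) = (41 - 123) - 2*11/32 = -82 - 2*11/32 = -82 - 1*11/16 = -82 - 11/16 = -1323/16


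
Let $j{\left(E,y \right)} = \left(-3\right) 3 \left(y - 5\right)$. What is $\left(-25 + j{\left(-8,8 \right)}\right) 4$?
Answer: $-208$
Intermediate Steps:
$j{\left(E,y \right)} = 45 - 9 y$ ($j{\left(E,y \right)} = - 9 \left(-5 + y\right) = 45 - 9 y$)
$\left(-25 + j{\left(-8,8 \right)}\right) 4 = \left(-25 + \left(45 - 72\right)\right) 4 = \left(-25 - 27\right) 4 = \left(-52\right) 4 = -208$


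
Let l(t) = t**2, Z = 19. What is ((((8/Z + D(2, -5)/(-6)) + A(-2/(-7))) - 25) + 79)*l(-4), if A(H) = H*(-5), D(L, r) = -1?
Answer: 339368/399 ≈ 850.55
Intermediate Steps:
A(H) = -5*H
((((8/Z + D(2, -5)/(-6)) + A(-2/(-7))) - 25) + 79)*l(-4) = ((((8/19 - 1/(-6)) - (-10)/(-7)) - 25) + 79)*(-4)**2 = ((((8*(1/19) - 1*(-1/6)) - (-10)*(-1)/7) - 25) + 79)*16 = ((((8/19 + 1/6) - 5*2/7) - 25) + 79)*16 = (((67/114 - 10/7) - 25) + 79)*16 = ((-671/798 - 25) + 79)*16 = (-20621/798 + 79)*16 = (42421/798)*16 = 339368/399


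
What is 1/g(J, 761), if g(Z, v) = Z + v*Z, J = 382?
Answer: 1/291084 ≈ 3.4354e-6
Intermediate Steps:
g(Z, v) = Z + Z*v
1/g(J, 761) = 1/(382*(1 + 761)) = 1/(382*762) = 1/291084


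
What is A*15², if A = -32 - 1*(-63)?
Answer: 6975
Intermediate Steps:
A = 31 (A = -32 + 63 = 31)
A*15² = 31*15² = 31*225 = 6975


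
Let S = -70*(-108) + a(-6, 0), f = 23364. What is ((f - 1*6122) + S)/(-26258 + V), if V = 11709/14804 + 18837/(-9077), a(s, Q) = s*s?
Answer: -3337628802904/3528615172619 ≈ -0.94588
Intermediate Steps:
a(s, Q) = s²
S = 7596 (S = -70*(-108) + (-6)² = 7560 + 36 = 7596)
V = -172580355/134375908 (V = 11709*(1/14804) + 18837*(-1/9077) = 11709/14804 - 18837/9077 = -172580355/134375908 ≈ -1.2843)
((f - 1*6122) + S)/(-26258 + V) = ((23364 - 1*6122) + 7596)/(-26258 - 172580355/134375908) = ((23364 - 6122) + 7596)/(-3528615172619/134375908) = (17242 + 7596)*(-134375908/3528615172619) = 24838*(-134375908/3528615172619) = -3337628802904/3528615172619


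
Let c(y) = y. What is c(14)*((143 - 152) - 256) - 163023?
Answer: -166733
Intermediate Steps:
c(14)*((143 - 152) - 256) - 163023 = 14*((143 - 152) - 256) - 163023 = 14*(-9 - 256) - 163023 = 14*(-265) - 163023 = -3710 - 163023 = -166733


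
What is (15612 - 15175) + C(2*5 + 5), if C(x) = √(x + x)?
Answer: 437 + √30 ≈ 442.48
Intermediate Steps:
C(x) = √2*√x (C(x) = √(2*x) = √2*√x)
(15612 - 15175) + C(2*5 + 5) = (15612 - 15175) + √2*√(2*5 + 5) = 437 + √2*√(10 + 5) = 437 + √2*√15 = 437 + √30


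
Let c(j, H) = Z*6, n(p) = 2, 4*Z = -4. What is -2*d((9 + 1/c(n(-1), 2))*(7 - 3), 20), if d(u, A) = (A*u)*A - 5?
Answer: -84770/3 ≈ -28257.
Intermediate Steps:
Z = -1 (Z = (1/4)*(-4) = -1)
c(j, H) = -6 (c(j, H) = -1*6 = -6)
d(u, A) = -5 + u*A**2 (d(u, A) = u*A**2 - 5 = -5 + u*A**2)
-2*d((9 + 1/c(n(-1), 2))*(7 - 3), 20) = -2*(-5 + ((9 + 1/(-6))*(7 - 3))*20**2) = -2*(-5 + ((9 - 1/6)*4)*400) = -2*(-5 + ((53/6)*4)*400) = -2*(-5 + (106/3)*400) = -2*(-5 + 42400/3) = -2*42385/3 = -84770/3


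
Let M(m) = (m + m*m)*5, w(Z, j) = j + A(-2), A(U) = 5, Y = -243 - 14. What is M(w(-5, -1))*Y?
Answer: -25700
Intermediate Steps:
Y = -257
w(Z, j) = 5 + j (w(Z, j) = j + 5 = 5 + j)
M(m) = 5*m + 5*m**2 (M(m) = (m + m**2)*5 = 5*m + 5*m**2)
M(w(-5, -1))*Y = (5*(5 - 1)*(1 + (5 - 1)))*(-257) = (5*4*(1 + 4))*(-257) = (5*4*5)*(-257) = 100*(-257) = -25700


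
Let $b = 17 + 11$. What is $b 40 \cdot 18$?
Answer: $20160$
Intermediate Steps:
$b = 28$
$b 40 \cdot 18 = 28 \cdot 40 \cdot 18 = 1120 \cdot 18 = 20160$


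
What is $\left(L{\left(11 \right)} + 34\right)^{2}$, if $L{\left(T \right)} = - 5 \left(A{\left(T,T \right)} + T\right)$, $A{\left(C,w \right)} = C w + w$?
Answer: $463761$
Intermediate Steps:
$A{\left(C,w \right)} = w + C w$
$L{\left(T \right)} = - 5 T - 5 T \left(1 + T\right)$ ($L{\left(T \right)} = - 5 \left(T \left(1 + T\right) + T\right) = - 5 \left(T + T \left(1 + T\right)\right) = - 5 T - 5 T \left(1 + T\right)$)
$\left(L{\left(11 \right)} + 34\right)^{2} = \left(5 \cdot 11 \left(-2 - 11\right) + 34\right)^{2} = \left(5 \cdot 11 \left(-13\right) + 34\right)^{2} = \left(-715 + 34\right)^{2} = \left(-681\right)^{2} = 463761$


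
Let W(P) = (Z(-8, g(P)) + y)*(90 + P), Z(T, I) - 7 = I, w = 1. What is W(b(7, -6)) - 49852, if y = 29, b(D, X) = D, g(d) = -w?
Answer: -46457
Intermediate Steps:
g(d) = -1 (g(d) = -1*1 = -1)
Z(T, I) = 7 + I
W(P) = 3150 + 35*P (W(P) = ((7 - 1) + 29)*(90 + P) = (6 + 29)*(90 + P) = 35*(90 + P) = 3150 + 35*P)
W(b(7, -6)) - 49852 = (3150 + 35*7) - 49852 = (3150 + 245) - 49852 = 3395 - 49852 = -46457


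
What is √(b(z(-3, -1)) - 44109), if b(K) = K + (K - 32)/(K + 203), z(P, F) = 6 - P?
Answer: I*√495508819/106 ≈ 210.0*I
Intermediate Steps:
b(K) = K + (-32 + K)/(203 + K)
√(b(z(-3, -1)) - 44109) = √((-32 + (6 - 1*(-3))² + 204*(6 - 1*(-3)))/(203 + (6 - 1*(-3))) - 44109) = √((-32 + (6 + 3)² + 204*(6 + 3))/(203 + (6 + 3)) - 44109) = √((-32 + 9² + 204*9)/(203 + 9) - 44109) = √((-32 + 81 + 1836)/212 - 44109) = √((1/212)*1885 - 44109) = √(1885/212 - 44109) = √(-9349223/212) = I*√495508819/106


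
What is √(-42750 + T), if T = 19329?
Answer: I*√23421 ≈ 153.04*I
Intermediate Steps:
√(-42750 + T) = √(-42750 + 19329) = √(-23421) = I*√23421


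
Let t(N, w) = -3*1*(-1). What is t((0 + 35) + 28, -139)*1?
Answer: 3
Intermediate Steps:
t(N, w) = 3 (t(N, w) = -3*(-1) = 3)
t((0 + 35) + 28, -139)*1 = 3*1 = 3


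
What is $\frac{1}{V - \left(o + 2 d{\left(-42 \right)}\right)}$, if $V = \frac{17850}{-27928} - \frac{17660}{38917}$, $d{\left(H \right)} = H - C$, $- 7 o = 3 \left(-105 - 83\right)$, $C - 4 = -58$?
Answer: $- \frac{3804058916}{401953444471} \approx -0.0094639$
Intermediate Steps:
$C = -54$ ($C = 4 - 58 = -54$)
$o = \frac{564}{7}$ ($o = - \frac{3 \left(-105 - 83\right)}{7} = - \frac{3 \left(-188\right)}{7} = \left(- \frac{1}{7}\right) \left(-564\right) = \frac{564}{7} \approx 80.571$)
$d{\left(H \right)} = 54 + H$ ($d{\left(H \right)} = H - -54 = H + 54 = 54 + H$)
$V = - \frac{593938465}{543436988}$ ($V = 17850 \left(- \frac{1}{27928}\right) - \frac{17660}{38917} = - \frac{8925}{13964} - \frac{17660}{38917} = - \frac{593938465}{543436988} \approx -1.0929$)
$\frac{1}{V - \left(o + 2 d{\left(-42 \right)}\right)} = \frac{1}{- \frac{593938465}{543436988} - \left(\frac{564}{7} + 2 \left(54 - 42\right)\right)} = \frac{1}{- \frac{593938465}{543436988} - \frac{732}{7}} = \frac{1}{- \frac{401953444471}{3804058916}} = - \frac{3804058916}{401953444471}$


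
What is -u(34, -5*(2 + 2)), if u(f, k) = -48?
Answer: 48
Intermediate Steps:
-u(34, -5*(2 + 2)) = -1*(-48) = 48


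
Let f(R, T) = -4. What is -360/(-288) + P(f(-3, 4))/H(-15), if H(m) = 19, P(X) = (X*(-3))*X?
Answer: -97/76 ≈ -1.2763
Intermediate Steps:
P(X) = -3*X**2 (P(X) = (-3*X)*X = -3*X**2)
-360/(-288) + P(f(-3, 4))/H(-15) = -360/(-288) - 3*(-4)**2/19 = -360*(-1/288) - 3*16*(1/19) = 5/4 - 48*1/19 = 5/4 - 48/19 = -97/76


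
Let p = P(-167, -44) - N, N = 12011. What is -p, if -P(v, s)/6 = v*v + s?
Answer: 179081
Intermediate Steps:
P(v, s) = -6*s - 6*v² (P(v, s) = -6*(v*v + s) = -6*(v² + s) = -6*(s + v²) = -6*s - 6*v²)
p = -179081 (p = (-6*(-44) - 6*(-167)²) - 1*12011 = (264 - 6*27889) - 12011 = (264 - 167334) - 12011 = -167070 - 12011 = -179081)
-p = -1*(-179081) = 179081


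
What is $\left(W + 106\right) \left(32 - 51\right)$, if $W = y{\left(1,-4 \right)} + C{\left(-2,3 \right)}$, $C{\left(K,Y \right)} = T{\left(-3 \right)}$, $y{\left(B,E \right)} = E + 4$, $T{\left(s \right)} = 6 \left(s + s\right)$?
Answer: $-1330$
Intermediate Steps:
$T{\left(s \right)} = 12 s$ ($T{\left(s \right)} = 6 \cdot 2 s = 12 s$)
$y{\left(B,E \right)} = 4 + E$
$C{\left(K,Y \right)} = -36$ ($C{\left(K,Y \right)} = 12 \left(-3\right) = -36$)
$W = -36$ ($W = \left(4 - 4\right) - 36 = 0 - 36 = -36$)
$\left(W + 106\right) \left(32 - 51\right) = \left(-36 + 106\right) \left(32 - 51\right) = 70 \left(32 - 51\right) = 70 \left(-19\right) = -1330$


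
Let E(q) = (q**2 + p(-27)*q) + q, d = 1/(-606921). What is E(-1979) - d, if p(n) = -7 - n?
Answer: 2351747258323/606921 ≈ 3.8749e+6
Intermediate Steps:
d = -1/606921 ≈ -1.6477e-6
E(q) = q**2 + 21*q (E(q) = (q**2 + (-7 - 1*(-27))*q) + q = (q**2 + (-7 + 27)*q) + q = (q**2 + 20*q) + q = q**2 + 21*q)
E(-1979) - d = -1979*(21 - 1979) - 1*(-1/606921) = -1979*(-1958) + 1/606921 = 3874882 + 1/606921 = 2351747258323/606921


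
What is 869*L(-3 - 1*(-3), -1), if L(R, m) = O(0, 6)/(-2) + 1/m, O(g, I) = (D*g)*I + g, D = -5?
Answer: -869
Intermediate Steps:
O(g, I) = g - 5*I*g (O(g, I) = (-5*g)*I + g = -5*I*g + g = g - 5*I*g)
L(R, m) = 1/m (L(R, m) = (0*(1 - 5*6))/(-2) + 1/m = (0*(1 - 30))*(-½) + 1/m = (0*(-29))*(-½) + 1/m = 0*(-½) + 1/m = 0 + 1/m = 1/m)
869*L(-3 - 1*(-3), -1) = 869/(-1) = 869*(-1) = -869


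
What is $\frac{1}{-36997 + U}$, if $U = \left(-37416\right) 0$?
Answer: $- \frac{1}{36997} \approx -2.7029 \cdot 10^{-5}$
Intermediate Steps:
$U = 0$
$\frac{1}{-36997 + U} = \frac{1}{-36997 + 0} = \frac{1}{-36997} = - \frac{1}{36997}$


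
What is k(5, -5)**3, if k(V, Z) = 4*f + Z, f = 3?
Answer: 343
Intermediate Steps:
k(V, Z) = 12 + Z (k(V, Z) = 4*3 + Z = 12 + Z)
k(5, -5)**3 = (12 - 5)**3 = 7**3 = 343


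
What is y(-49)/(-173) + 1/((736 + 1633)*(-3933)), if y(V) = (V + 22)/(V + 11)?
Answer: -13240687/3223777842 ≈ -0.0041072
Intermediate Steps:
y(V) = (22 + V)/(11 + V)
y(-49)/(-173) + 1/((736 + 1633)*(-3933)) = ((22 - 49)/(11 - 49))/(-173) + 1/((736 + 1633)*(-3933)) = (-27/(-38))*(-1/173) - 1/3933/2369 = -1/38*(-27)*(-1/173) + (1/2369)*(-1/3933) = (27/38)*(-1/173) - 1/9317277 = -27/6574 - 1/9317277 = -13240687/3223777842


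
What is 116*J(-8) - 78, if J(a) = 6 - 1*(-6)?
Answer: 1314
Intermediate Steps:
J(a) = 12 (J(a) = 6 + 6 = 12)
116*J(-8) - 78 = 116*12 - 78 = 1392 - 78 = 1314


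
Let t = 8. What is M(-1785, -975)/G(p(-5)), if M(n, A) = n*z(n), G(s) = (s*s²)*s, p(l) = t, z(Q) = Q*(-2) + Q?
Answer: -3186225/4096 ≈ -777.89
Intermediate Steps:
z(Q) = -Q (z(Q) = -2*Q + Q = -Q)
p(l) = 8
G(s) = s⁴ (G(s) = s³*s = s⁴)
M(n, A) = -n² (M(n, A) = n*(-n) = -n²)
M(-1785, -975)/G(p(-5)) = (-1*(-1785)²)/(8⁴) = -1*3186225/4096 = -3186225*1/4096 = -3186225/4096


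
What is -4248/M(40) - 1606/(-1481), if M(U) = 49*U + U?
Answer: -384911/370250 ≈ -1.0396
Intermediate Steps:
M(U) = 50*U
-4248/M(40) - 1606/(-1481) = -4248/(50*40) - 1606/(-1481) = -4248/2000 - 1606*(-1/1481) = -4248*1/2000 + 1606/1481 = -531/250 + 1606/1481 = -384911/370250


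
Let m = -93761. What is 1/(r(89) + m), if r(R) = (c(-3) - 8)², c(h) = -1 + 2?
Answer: -1/93712 ≈ -1.0671e-5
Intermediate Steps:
c(h) = 1
r(R) = 49 (r(R) = (1 - 8)² = (-7)² = 49)
1/(r(89) + m) = 1/(49 - 93761) = 1/(-93712) = -1/93712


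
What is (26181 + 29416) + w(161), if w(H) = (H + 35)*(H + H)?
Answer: 118709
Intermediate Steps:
w(H) = 2*H*(35 + H) (w(H) = (35 + H)*(2*H) = 2*H*(35 + H))
(26181 + 29416) + w(161) = (26181 + 29416) + 2*161*(35 + 161) = 55597 + 2*161*196 = 55597 + 63112 = 118709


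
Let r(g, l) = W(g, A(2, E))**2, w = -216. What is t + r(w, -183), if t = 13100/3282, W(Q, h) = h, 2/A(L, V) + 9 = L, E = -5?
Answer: 327514/80409 ≈ 4.0731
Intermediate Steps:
A(L, V) = 2/(-9 + L)
r(g, l) = 4/49 (r(g, l) = (2/(-9 + 2))**2 = (2/(-7))**2 = (2*(-1/7))**2 = (-2/7)**2 = 4/49)
t = 6550/1641 (t = 13100*(1/3282) = 6550/1641 ≈ 3.9915)
t + r(w, -183) = 6550/1641 + 4/49 = 327514/80409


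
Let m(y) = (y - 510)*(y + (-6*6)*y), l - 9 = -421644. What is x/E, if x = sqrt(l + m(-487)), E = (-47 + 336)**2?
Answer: 10*I*sqrt(174155)/83521 ≈ 0.049966*I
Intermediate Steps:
l = -421635 (l = 9 - 421644 = -421635)
E = 83521 (E = 289**2 = 83521)
m(y) = -35*y*(-510 + y) (m(y) = (-510 + y)*(y - 36*y) = (-510 + y)*(-35*y) = -35*y*(-510 + y))
x = 10*I*sqrt(174155) (x = sqrt(-421635 + 35*(-487)*(510 - 1*(-487))) = sqrt(-421635 + 35*(-487)*(510 + 487)) = sqrt(-421635 + 35*(-487)*997) = sqrt(-421635 - 16993865) = sqrt(-17415500) = 10*I*sqrt(174155) ≈ 4173.2*I)
x/E = (10*I*sqrt(174155))/83521 = (10*I*sqrt(174155))*(1/83521) = 10*I*sqrt(174155)/83521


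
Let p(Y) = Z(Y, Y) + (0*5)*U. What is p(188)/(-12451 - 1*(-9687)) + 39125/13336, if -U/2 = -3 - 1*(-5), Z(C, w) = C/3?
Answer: 80479333/27645528 ≈ 2.9111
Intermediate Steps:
Z(C, w) = C/3 (Z(C, w) = C*(1/3) = C/3)
U = -4 (U = -2*(-3 - 1*(-5)) = -2*(-3 + 5) = -2*2 = -4)
p(Y) = Y/3 (p(Y) = Y/3 + (0*5)*(-4) = Y/3 + 0*(-4) = Y/3 + 0 = Y/3)
p(188)/(-12451 - 1*(-9687)) + 39125/13336 = ((1/3)*188)/(-12451 - 1*(-9687)) + 39125/13336 = 188/(3*(-12451 + 9687)) + 39125*(1/13336) = (188/3)/(-2764) + 39125/13336 = (188/3)*(-1/2764) + 39125/13336 = -47/2073 + 39125/13336 = 80479333/27645528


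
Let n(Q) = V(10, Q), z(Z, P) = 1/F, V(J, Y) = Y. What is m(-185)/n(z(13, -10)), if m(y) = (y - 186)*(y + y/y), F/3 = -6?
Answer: -1228752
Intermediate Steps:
F = -18 (F = 3*(-6) = -18)
z(Z, P) = -1/18 (z(Z, P) = 1/(-18) = -1/18)
n(Q) = Q
m(y) = (1 + y)*(-186 + y) (m(y) = (-186 + y)*(y + 1) = (-186 + y)*(1 + y) = (1 + y)*(-186 + y))
m(-185)/n(z(13, -10)) = (-186 + (-185)**2 - 185*(-185))/(-1/18) = (-186 + 34225 + 34225)*(-18) = 68264*(-18) = -1228752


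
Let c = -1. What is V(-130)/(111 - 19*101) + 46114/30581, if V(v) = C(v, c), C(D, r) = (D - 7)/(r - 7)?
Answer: 662803299/442323584 ≈ 1.4985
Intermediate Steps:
C(D, r) = (-7 + D)/(-7 + r)
V(v) = 7/8 - v/8 (V(v) = (-7 + v)/(-7 - 1) = (-7 + v)/(-8) = -(-7 + v)/8 = 7/8 - v/8)
V(-130)/(111 - 19*101) + 46114/30581 = (7/8 - ⅛*(-130))/(111 - 19*101) + 46114/30581 = (7/8 + 65/4)/(111 - 1919) + 46114*(1/30581) = (137/8)/(-1808) + 46114/30581 = (137/8)*(-1/1808) + 46114/30581 = -137/14464 + 46114/30581 = 662803299/442323584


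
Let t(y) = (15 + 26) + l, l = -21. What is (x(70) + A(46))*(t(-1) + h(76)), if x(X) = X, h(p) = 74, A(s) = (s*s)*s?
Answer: 9156164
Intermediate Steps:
t(y) = 20 (t(y) = (15 + 26) - 21 = 41 - 21 = 20)
A(s) = s³ (A(s) = s²*s = s³)
(x(70) + A(46))*(t(-1) + h(76)) = (70 + 46³)*(20 + 74) = (70 + 97336)*94 = 97406*94 = 9156164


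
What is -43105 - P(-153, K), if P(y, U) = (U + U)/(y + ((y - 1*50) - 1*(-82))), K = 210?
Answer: -5905175/137 ≈ -43103.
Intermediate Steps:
P(y, U) = 2*U/(32 + 2*y) (P(y, U) = (2*U)/(y + ((y - 50) + 82)) = (2*U)/(y + ((-50 + y) + 82)) = (2*U)/(y + (32 + y)) = (2*U)/(32 + 2*y) = 2*U/(32 + 2*y))
-43105 - P(-153, K) = -43105 - 210/(16 - 153) = -43105 - 210/(-137) = -43105 - 210*(-1)/137 = -43105 - 1*(-210/137) = -43105 + 210/137 = -5905175/137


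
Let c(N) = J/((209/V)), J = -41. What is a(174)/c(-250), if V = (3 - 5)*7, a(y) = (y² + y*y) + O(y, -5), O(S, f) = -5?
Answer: 12654323/574 ≈ 22046.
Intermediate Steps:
a(y) = -5 + 2*y² (a(y) = (y² + y*y) - 5 = (y² + y²) - 5 = 2*y² - 5 = -5 + 2*y²)
V = -14 (V = -2*7 = -14)
c(N) = 574/209 (c(N) = -41/(209/(-14)) = -41/(209*(-1/14)) = -41/(-209/14) = -41*(-14/209) = 574/209)
a(174)/c(-250) = (-5 + 2*174²)/(574/209) = (-5 + 2*30276)*(209/574) = (-5 + 60552)*(209/574) = 60547*(209/574) = 12654323/574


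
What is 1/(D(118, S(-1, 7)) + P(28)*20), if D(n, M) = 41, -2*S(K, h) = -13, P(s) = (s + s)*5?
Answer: 1/5641 ≈ 0.00017727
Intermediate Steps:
P(s) = 10*s (P(s) = (2*s)*5 = 10*s)
S(K, h) = 13/2 (S(K, h) = -1/2*(-13) = 13/2)
1/(D(118, S(-1, 7)) + P(28)*20) = 1/(41 + (10*28)*20) = 1/(41 + 280*20) = 1/(41 + 5600) = 1/5641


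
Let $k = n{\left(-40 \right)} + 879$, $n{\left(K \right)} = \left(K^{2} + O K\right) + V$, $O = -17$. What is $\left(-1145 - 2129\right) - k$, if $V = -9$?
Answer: $-6424$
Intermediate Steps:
$n{\left(K \right)} = -9 + K^{2} - 17 K$ ($n{\left(K \right)} = \left(K^{2} - 17 K\right) - 9 = -9 + K^{2} - 17 K$)
$k = 3150$ ($k = \left(-9 + \left(-40\right)^{2} - -680\right) + 879 = \left(-9 + 1600 + 680\right) + 879 = 2271 + 879 = 3150$)
$\left(-1145 - 2129\right) - k = \left(-1145 - 2129\right) - 3150 = -3274 - 3150 = -6424$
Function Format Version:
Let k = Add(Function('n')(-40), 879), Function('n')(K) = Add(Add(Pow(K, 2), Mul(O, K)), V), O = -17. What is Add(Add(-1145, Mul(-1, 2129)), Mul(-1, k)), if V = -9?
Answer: -6424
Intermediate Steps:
Function('n')(K) = Add(-9, Pow(K, 2), Mul(-17, K)) (Function('n')(K) = Add(Add(Pow(K, 2), Mul(-17, K)), -9) = Add(-9, Pow(K, 2), Mul(-17, K)))
k = 3150 (k = Add(Add(-9, Pow(-40, 2), Mul(-17, -40)), 879) = Add(Add(-9, 1600, 680), 879) = Add(2271, 879) = 3150)
Add(Add(-1145, Mul(-1, 2129)), Mul(-1, k)) = Add(Add(-1145, Mul(-1, 2129)), Mul(-1, 3150)) = Add(Add(-1145, -2129), -3150) = Add(-3274, -3150) = -6424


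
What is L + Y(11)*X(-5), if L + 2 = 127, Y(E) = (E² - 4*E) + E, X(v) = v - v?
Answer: 125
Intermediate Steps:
X(v) = 0
Y(E) = E² - 3*E
L = 125 (L = -2 + 127 = 125)
L + Y(11)*X(-5) = 125 + (11*(-3 + 11))*0 = 125 + (11*8)*0 = 125 + 88*0 = 125 + 0 = 125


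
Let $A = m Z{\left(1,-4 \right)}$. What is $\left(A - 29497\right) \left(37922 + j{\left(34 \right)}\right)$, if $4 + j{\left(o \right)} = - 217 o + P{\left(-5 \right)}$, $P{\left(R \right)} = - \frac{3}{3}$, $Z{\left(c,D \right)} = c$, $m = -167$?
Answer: $-905908896$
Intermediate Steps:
$P{\left(R \right)} = -1$ ($P{\left(R \right)} = \left(-3\right) \frac{1}{3} = -1$)
$A = -167$ ($A = \left(-167\right) 1 = -167$)
$j{\left(o \right)} = -5 - 217 o$ ($j{\left(o \right)} = -4 - \left(1 + 217 o\right) = -5 - 217 o$)
$\left(A - 29497\right) \left(37922 + j{\left(34 \right)}\right) = \left(-167 - 29497\right) \left(37922 - 7383\right) = - 29664 \left(37922 - 7383\right) = \left(-29664\right) 30539 = -905908896$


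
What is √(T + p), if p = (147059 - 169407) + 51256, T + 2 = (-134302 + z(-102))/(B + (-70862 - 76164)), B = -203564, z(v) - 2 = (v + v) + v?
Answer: √888245107924035/175295 ≈ 170.02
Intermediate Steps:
z(v) = 2 + 3*v (z(v) = 2 + ((v + v) + v) = 2 + (2*v + v) = 2 + 3*v)
T = -283287/175295 (T = -2 + (-134302 + (2 + 3*(-102)))/(-203564 + (-70862 - 76164)) = -2 + (-134302 + (2 - 306))/(-203564 - 147026) = -2 + (-134302 - 304)/(-350590) = -2 - 134606*(-1/350590) = -2 + 67303/175295 = -283287/175295 ≈ -1.6161)
p = 28908 (p = -22348 + 51256 = 28908)
√(T + p) = √(-283287/175295 + 28908) = √(5067144573/175295) = √888245107924035/175295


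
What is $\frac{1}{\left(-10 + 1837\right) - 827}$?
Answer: $\frac{1}{1000} \approx 0.001$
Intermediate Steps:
$\frac{1}{\left(-10 + 1837\right) - 827} = \frac{1}{1827 - 827} = \frac{1}{1000}$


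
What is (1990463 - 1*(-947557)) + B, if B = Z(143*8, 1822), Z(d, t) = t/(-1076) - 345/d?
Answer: 904133908823/307736 ≈ 2.9380e+6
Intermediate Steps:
Z(d, t) = -345/d - t/1076 (Z(d, t) = t*(-1/1076) - 345/d = -t/1076 - 345/d = -345/d - t/1076)
B = -613897/307736 (B = -345/(143*8) - 1/1076*1822 = -345/1144 - 911/538 = -613897/307736 ≈ -1.9949)
(1990463 - 1*(-947557)) + B = (1990463 - 1*(-947557)) - 613897/307736 = (1990463 + 947557) - 613897/307736 = 2938020 - 613897/307736 = 904133908823/307736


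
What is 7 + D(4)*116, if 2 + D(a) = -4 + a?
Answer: -225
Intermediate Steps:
D(a) = -6 + a (D(a) = -2 + (-4 + a) = -6 + a)
7 + D(4)*116 = 7 + (-6 + 4)*116 = 7 - 2*116 = 7 - 232 = -225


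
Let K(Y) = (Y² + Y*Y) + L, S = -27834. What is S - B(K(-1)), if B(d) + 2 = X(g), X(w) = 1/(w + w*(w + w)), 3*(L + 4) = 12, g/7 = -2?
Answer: -10520497/378 ≈ -27832.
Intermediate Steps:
g = -14 (g = 7*(-2) = -14)
L = 0 (L = -4 + (⅓)*12 = -4 + 4 = 0)
K(Y) = 2*Y² (K(Y) = (Y² + Y*Y) + 0 = (Y² + Y²) + 0 = 2*Y² + 0 = 2*Y²)
X(w) = 1/(w + 2*w²) (X(w) = 1/(w + w*(2*w)) = 1/(w + 2*w²))
B(d) = -755/378 (B(d) = -2 + 1/((-14)*(1 + 2*(-14))) = -2 - 1/(14*(1 - 28)) = -2 - 1/14/(-27) = -2 - 1/14*(-1/27) = -2 + 1/378 = -755/378)
S - B(K(-1)) = -27834 - 1*(-755/378) = -27834 + 755/378 = -10520497/378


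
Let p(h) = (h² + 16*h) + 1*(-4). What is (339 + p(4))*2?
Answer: 830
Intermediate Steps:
p(h) = -4 + h² + 16*h (p(h) = (h² + 16*h) - 4 = -4 + h² + 16*h)
(339 + p(4))*2 = (339 + (-4 + 4² + 16*4))*2 = (339 + (-4 + 16 + 64))*2 = (339 + 76)*2 = 415*2 = 830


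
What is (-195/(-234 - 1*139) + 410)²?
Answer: 23447265625/139129 ≈ 1.6853e+5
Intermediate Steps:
(-195/(-234 - 1*139) + 410)² = (-195/(-234 - 139) + 410)² = (-195/(-373) + 410)² = (-195*(-1/373) + 410)² = (195/373 + 410)² = (153125/373)² = 23447265625/139129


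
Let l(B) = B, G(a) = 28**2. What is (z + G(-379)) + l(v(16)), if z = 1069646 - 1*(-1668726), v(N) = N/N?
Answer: 2739157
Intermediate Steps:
v(N) = 1
z = 2738372 (z = 1069646 + 1668726 = 2738372)
G(a) = 784
(z + G(-379)) + l(v(16)) = (2738372 + 784) + 1 = 2739156 + 1 = 2739157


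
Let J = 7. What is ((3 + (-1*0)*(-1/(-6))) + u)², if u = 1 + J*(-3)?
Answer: 289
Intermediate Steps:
u = -20 (u = 1 + 7*(-3) = 1 - 21 = -20)
((3 + (-1*0)*(-1/(-6))) + u)² = ((3 + (-1*0)*(-1/(-6))) - 20)² = ((3 + 0*(-1*(-⅙))) - 20)² = ((3 + 0*(⅙)) - 20)² = ((3 + 0) - 20)² = (3 - 20)² = (-17)² = 289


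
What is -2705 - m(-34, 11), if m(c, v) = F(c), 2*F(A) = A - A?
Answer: -2705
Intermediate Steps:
F(A) = 0 (F(A) = (A - A)/2 = (½)*0 = 0)
m(c, v) = 0
-2705 - m(-34, 11) = -2705 - 1*0 = -2705 + 0 = -2705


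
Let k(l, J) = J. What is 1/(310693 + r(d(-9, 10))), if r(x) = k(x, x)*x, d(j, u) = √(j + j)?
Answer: 1/310675 ≈ 3.2188e-6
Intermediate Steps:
d(j, u) = √2*√j (d(j, u) = √(2*j) = √2*√j)
r(x) = x² (r(x) = x*x = x²)
1/(310693 + r(d(-9, 10))) = 1/(310693 + (√2*√(-9))²) = 1/(310693 + (√2*(3*I))²) = 1/(310693 + (3*I*√2)²) = 1/(310693 - 18) = 1/310675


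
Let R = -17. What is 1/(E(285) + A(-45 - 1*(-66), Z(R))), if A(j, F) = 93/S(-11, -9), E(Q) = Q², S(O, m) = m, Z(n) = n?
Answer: 3/243644 ≈ 1.2313e-5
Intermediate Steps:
A(j, F) = -31/3 (A(j, F) = 93/(-9) = 93*(-⅑) = -31/3)
1/(E(285) + A(-45 - 1*(-66), Z(R))) = 1/(285² - 31/3) = 1/(81225 - 31/3) = 1/(243644/3) = 3/243644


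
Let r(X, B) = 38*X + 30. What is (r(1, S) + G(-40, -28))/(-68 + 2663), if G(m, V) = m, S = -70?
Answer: 28/2595 ≈ 0.010790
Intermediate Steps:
r(X, B) = 30 + 38*X
(r(1, S) + G(-40, -28))/(-68 + 2663) = ((30 + 38*1) - 40)/(-68 + 2663) = ((30 + 38) - 40)/2595 = (68 - 40)*(1/2595) = 28*(1/2595) = 28/2595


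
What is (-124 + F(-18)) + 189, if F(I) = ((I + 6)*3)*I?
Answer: 713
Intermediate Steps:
F(I) = I*(18 + 3*I) (F(I) = ((6 + I)*3)*I = (18 + 3*I)*I = I*(18 + 3*I))
(-124 + F(-18)) + 189 = (-124 + 3*(-18)*(6 - 18)) + 189 = (-124 + 3*(-18)*(-12)) + 189 = (-124 + 648) + 189 = 524 + 189 = 713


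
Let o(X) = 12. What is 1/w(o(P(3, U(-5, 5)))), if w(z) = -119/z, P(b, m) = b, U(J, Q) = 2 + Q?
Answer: -12/119 ≈ -0.10084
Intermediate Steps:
1/w(o(P(3, U(-5, 5)))) = 1/(-119/12) = -12/119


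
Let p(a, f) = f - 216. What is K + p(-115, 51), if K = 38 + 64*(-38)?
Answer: -2559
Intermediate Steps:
K = -2394 (K = 38 - 2432 = -2394)
p(a, f) = -216 + f
K + p(-115, 51) = -2394 + (-216 + 51) = -2394 - 165 = -2559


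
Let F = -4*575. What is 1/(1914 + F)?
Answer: -1/386 ≈ -0.0025907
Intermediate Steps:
F = -2300
1/(1914 + F) = 1/(1914 - 2300) = 1/(-386) = -1/386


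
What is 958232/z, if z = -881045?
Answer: -87112/80095 ≈ -1.0876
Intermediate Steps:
958232/z = 958232/(-881045) = 958232*(-1/881045) = -87112/80095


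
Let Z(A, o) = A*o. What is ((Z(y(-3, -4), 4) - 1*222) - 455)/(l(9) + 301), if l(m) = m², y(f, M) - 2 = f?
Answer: -681/382 ≈ -1.7827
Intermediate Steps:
y(f, M) = 2 + f
((Z(y(-3, -4), 4) - 1*222) - 455)/(l(9) + 301) = (((2 - 3)*4 - 1*222) - 455)/(9² + 301) = ((-1*4 - 222) - 455)/(81 + 301) = ((-4 - 222) - 455)/382 = (-226 - 455)*(1/382) = -681*1/382 = -681/382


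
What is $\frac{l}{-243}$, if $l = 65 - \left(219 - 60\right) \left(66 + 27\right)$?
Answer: $\frac{14722}{243} \approx 60.584$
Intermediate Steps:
$l = -14722$ ($l = 65 - 159 \cdot 93 = 65 - 14787 = -14722$)
$\frac{l}{-243} = - \frac{14722}{-243} = \left(-14722\right) \left(- \frac{1}{243}\right) = \frac{14722}{243}$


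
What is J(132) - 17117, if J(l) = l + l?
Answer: -16853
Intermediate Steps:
J(l) = 2*l
J(132) - 17117 = 2*132 - 17117 = 264 - 17117 = -16853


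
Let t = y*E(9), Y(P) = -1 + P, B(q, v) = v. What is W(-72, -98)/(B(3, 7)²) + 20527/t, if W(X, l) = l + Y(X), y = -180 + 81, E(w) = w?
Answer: -1158184/43659 ≈ -26.528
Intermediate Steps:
y = -99
W(X, l) = -1 + X + l (W(X, l) = l + (-1 + X) = -1 + X + l)
t = -891 (t = -99*9 = -891)
W(-72, -98)/(B(3, 7)²) + 20527/t = (-1 - 72 - 98)/(7²) + 20527/(-891) = -171/49 + 20527*(-1/891) = -171*1/49 - 20527/891 = -171/49 - 20527/891 = -1158184/43659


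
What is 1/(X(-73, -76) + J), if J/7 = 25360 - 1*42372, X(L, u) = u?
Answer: -1/119160 ≈ -8.3921e-6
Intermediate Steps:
J = -119084 (J = 7*(25360 - 1*42372) = 7*(25360 - 42372) = 7*(-17012) = -119084)
1/(X(-73, -76) + J) = 1/(-76 - 119084) = 1/(-119160) = -1/119160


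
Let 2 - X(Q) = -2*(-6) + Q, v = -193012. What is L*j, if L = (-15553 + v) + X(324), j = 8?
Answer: -1671192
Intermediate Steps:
X(Q) = -10 - Q (X(Q) = 2 - (-2*(-6) + Q) = 2 - (12 + Q) = 2 + (-12 - Q) = -10 - Q)
L = -208899 (L = (-15553 - 193012) + (-10 - 1*324) = -208565 + (-10 - 324) = -208565 - 334 = -208899)
L*j = -208899*8 = -1671192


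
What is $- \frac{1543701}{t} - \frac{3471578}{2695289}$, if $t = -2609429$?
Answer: $- \frac{4898115984373}{7033165279981} \approx -0.69643$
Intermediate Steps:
$- \frac{1543701}{t} - \frac{3471578}{2695289} = - \frac{1543701}{-2609429} - \frac{3471578}{2695289} = \left(-1543701\right) \left(- \frac{1}{2609429}\right) - \frac{3471578}{2695289} = \frac{1543701}{2609429} - \frac{3471578}{2695289} = - \frac{4898115984373}{7033165279981}$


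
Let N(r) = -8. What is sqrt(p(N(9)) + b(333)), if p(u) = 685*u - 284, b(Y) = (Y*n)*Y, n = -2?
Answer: I*sqrt(227542) ≈ 477.01*I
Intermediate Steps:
b(Y) = -2*Y**2 (b(Y) = (Y*(-2))*Y = (-2*Y)*Y = -2*Y**2)
p(u) = -284 + 685*u
sqrt(p(N(9)) + b(333)) = sqrt((-284 + 685*(-8)) - 2*333**2) = sqrt((-284 - 5480) - 2*110889) = sqrt(-5764 - 221778) = sqrt(-227542) = I*sqrt(227542)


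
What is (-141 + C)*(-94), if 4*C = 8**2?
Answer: 11750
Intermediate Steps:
C = 16 (C = (1/4)*8**2 = (1/4)*64 = 16)
(-141 + C)*(-94) = (-141 + 16)*(-94) = -125*(-94) = 11750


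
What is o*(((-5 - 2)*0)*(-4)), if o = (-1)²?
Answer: 0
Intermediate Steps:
o = 1
o*(((-5 - 2)*0)*(-4)) = 1*(((-5 - 2)*0)*(-4)) = 1*(-7*0*(-4)) = 1*(0*(-4)) = 1*0 = 0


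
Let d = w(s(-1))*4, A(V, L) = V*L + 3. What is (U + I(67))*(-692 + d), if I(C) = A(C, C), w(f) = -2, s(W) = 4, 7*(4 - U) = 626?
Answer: -3084600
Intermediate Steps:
U = -598/7 (U = 4 - 1/7*626 = 4 - 626/7 = -598/7 ≈ -85.429)
A(V, L) = 3 + L*V (A(V, L) = L*V + 3 = 3 + L*V)
I(C) = 3 + C**2 (I(C) = 3 + C*C = 3 + C**2)
d = -8 (d = -2*4 = -8)
(U + I(67))*(-692 + d) = (-598/7 + (3 + 67**2))*(-692 - 8) = (-598/7 + (3 + 4489))*(-700) = (-598/7 + 4492)*(-700) = (30846/7)*(-700) = -3084600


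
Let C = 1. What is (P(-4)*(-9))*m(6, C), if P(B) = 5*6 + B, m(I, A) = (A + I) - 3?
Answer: -936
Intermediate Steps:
m(I, A) = -3 + A + I
P(B) = 30 + B
(P(-4)*(-9))*m(6, C) = ((30 - 4)*(-9))*(-3 + 1 + 6) = (26*(-9))*4 = -234*4 = -936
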